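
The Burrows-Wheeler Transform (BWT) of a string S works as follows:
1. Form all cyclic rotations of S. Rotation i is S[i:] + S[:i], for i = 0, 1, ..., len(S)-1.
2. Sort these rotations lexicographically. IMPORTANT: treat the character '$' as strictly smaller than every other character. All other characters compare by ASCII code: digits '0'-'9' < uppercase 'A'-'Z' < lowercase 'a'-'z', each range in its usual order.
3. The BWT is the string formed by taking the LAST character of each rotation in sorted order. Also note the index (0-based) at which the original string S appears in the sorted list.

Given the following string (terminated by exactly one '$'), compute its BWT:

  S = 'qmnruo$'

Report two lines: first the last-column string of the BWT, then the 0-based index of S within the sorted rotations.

Answer: oqmu$nr
4

Derivation:
All 7 rotations (rotation i = S[i:]+S[:i]):
  rot[0] = qmnruo$
  rot[1] = mnruo$q
  rot[2] = nruo$qm
  rot[3] = ruo$qmn
  rot[4] = uo$qmnr
  rot[5] = o$qmnru
  rot[6] = $qmnruo
Sorted (with $ < everything):
  sorted[0] = $qmnruo  (last char: 'o')
  sorted[1] = mnruo$q  (last char: 'q')
  sorted[2] = nruo$qm  (last char: 'm')
  sorted[3] = o$qmnru  (last char: 'u')
  sorted[4] = qmnruo$  (last char: '$')
  sorted[5] = ruo$qmn  (last char: 'n')
  sorted[6] = uo$qmnr  (last char: 'r')
Last column: oqmu$nr
Original string S is at sorted index 4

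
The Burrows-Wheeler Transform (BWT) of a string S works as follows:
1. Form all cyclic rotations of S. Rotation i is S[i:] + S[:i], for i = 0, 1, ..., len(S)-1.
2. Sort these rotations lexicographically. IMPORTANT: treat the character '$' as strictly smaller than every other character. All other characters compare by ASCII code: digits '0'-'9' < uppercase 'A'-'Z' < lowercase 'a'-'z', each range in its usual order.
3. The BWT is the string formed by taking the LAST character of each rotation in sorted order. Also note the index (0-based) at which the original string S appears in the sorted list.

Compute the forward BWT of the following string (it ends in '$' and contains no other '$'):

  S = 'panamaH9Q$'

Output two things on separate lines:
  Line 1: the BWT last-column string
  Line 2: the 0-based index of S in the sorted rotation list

Answer: QHa9mnpaa$
9

Derivation:
All 10 rotations (rotation i = S[i:]+S[:i]):
  rot[0] = panamaH9Q$
  rot[1] = anamaH9Q$p
  rot[2] = namaH9Q$pa
  rot[3] = amaH9Q$pan
  rot[4] = maH9Q$pana
  rot[5] = aH9Q$panam
  rot[6] = H9Q$panama
  rot[7] = 9Q$panamaH
  rot[8] = Q$panamaH9
  rot[9] = $panamaH9Q
Sorted (with $ < everything):
  sorted[0] = $panamaH9Q  (last char: 'Q')
  sorted[1] = 9Q$panamaH  (last char: 'H')
  sorted[2] = H9Q$panama  (last char: 'a')
  sorted[3] = Q$panamaH9  (last char: '9')
  sorted[4] = aH9Q$panam  (last char: 'm')
  sorted[5] = amaH9Q$pan  (last char: 'n')
  sorted[6] = anamaH9Q$p  (last char: 'p')
  sorted[7] = maH9Q$pana  (last char: 'a')
  sorted[8] = namaH9Q$pa  (last char: 'a')
  sorted[9] = panamaH9Q$  (last char: '$')
Last column: QHa9mnpaa$
Original string S is at sorted index 9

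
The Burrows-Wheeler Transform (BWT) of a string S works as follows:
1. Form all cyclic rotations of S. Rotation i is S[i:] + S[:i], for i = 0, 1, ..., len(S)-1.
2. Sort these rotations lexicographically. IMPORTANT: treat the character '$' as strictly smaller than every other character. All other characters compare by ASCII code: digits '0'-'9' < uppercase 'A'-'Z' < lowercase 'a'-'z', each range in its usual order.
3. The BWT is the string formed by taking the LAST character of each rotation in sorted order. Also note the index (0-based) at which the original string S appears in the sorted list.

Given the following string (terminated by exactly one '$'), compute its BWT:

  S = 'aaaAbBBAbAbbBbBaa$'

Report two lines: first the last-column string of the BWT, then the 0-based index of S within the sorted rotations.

Answer: aBabBbbbaaBa$AABbA
12

Derivation:
All 18 rotations (rotation i = S[i:]+S[:i]):
  rot[0] = aaaAbBBAbAbbBbBaa$
  rot[1] = aaAbBBAbAbbBbBaa$a
  rot[2] = aAbBBAbAbbBbBaa$aa
  rot[3] = AbBBAbAbbBbBaa$aaa
  rot[4] = bBBAbAbbBbBaa$aaaA
  rot[5] = BBAbAbbBbBaa$aaaAb
  rot[6] = BAbAbbBbBaa$aaaAbB
  rot[7] = AbAbbBbBaa$aaaAbBB
  rot[8] = bAbbBbBaa$aaaAbBBA
  rot[9] = AbbBbBaa$aaaAbBBAb
  rot[10] = bbBbBaa$aaaAbBBAbA
  rot[11] = bBbBaa$aaaAbBBAbAb
  rot[12] = BbBaa$aaaAbBBAbAbb
  rot[13] = bBaa$aaaAbBBAbAbbB
  rot[14] = Baa$aaaAbBBAbAbbBb
  rot[15] = aa$aaaAbBBAbAbbBbB
  rot[16] = a$aaaAbBBAbAbbBbBa
  rot[17] = $aaaAbBBAbAbbBbBaa
Sorted (with $ < everything):
  sorted[0] = $aaaAbBBAbAbbBbBaa  (last char: 'a')
  sorted[1] = AbAbbBbBaa$aaaAbBB  (last char: 'B')
  sorted[2] = AbBBAbAbbBbBaa$aaa  (last char: 'a')
  sorted[3] = AbbBbBaa$aaaAbBBAb  (last char: 'b')
  sorted[4] = BAbAbbBbBaa$aaaAbB  (last char: 'B')
  sorted[5] = BBAbAbbBbBaa$aaaAb  (last char: 'b')
  sorted[6] = Baa$aaaAbBBAbAbbBb  (last char: 'b')
  sorted[7] = BbBaa$aaaAbBBAbAbb  (last char: 'b')
  sorted[8] = a$aaaAbBBAbAbbBbBa  (last char: 'a')
  sorted[9] = aAbBBAbAbbBbBaa$aa  (last char: 'a')
  sorted[10] = aa$aaaAbBBAbAbbBbB  (last char: 'B')
  sorted[11] = aaAbBBAbAbbBbBaa$a  (last char: 'a')
  sorted[12] = aaaAbBBAbAbbBbBaa$  (last char: '$')
  sorted[13] = bAbbBbBaa$aaaAbBBA  (last char: 'A')
  sorted[14] = bBBAbAbbBbBaa$aaaA  (last char: 'A')
  sorted[15] = bBaa$aaaAbBBAbAbbB  (last char: 'B')
  sorted[16] = bBbBaa$aaaAbBBAbAb  (last char: 'b')
  sorted[17] = bbBbBaa$aaaAbBBAbA  (last char: 'A')
Last column: aBabBbbbaaBa$AABbA
Original string S is at sorted index 12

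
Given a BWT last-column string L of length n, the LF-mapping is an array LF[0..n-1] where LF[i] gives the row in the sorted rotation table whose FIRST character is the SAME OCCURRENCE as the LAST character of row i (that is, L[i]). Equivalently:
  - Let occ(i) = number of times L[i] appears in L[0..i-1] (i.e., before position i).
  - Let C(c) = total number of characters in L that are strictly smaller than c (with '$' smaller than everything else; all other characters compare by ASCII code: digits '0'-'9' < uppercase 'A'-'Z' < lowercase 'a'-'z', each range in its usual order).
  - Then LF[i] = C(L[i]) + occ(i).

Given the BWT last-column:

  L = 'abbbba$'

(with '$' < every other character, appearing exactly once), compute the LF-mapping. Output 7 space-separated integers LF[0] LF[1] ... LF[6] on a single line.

Char counts: '$':1, 'a':2, 'b':4
C (first-col start): C('$')=0, C('a')=1, C('b')=3
L[0]='a': occ=0, LF[0]=C('a')+0=1+0=1
L[1]='b': occ=0, LF[1]=C('b')+0=3+0=3
L[2]='b': occ=1, LF[2]=C('b')+1=3+1=4
L[3]='b': occ=2, LF[3]=C('b')+2=3+2=5
L[4]='b': occ=3, LF[4]=C('b')+3=3+3=6
L[5]='a': occ=1, LF[5]=C('a')+1=1+1=2
L[6]='$': occ=0, LF[6]=C('$')+0=0+0=0

Answer: 1 3 4 5 6 2 0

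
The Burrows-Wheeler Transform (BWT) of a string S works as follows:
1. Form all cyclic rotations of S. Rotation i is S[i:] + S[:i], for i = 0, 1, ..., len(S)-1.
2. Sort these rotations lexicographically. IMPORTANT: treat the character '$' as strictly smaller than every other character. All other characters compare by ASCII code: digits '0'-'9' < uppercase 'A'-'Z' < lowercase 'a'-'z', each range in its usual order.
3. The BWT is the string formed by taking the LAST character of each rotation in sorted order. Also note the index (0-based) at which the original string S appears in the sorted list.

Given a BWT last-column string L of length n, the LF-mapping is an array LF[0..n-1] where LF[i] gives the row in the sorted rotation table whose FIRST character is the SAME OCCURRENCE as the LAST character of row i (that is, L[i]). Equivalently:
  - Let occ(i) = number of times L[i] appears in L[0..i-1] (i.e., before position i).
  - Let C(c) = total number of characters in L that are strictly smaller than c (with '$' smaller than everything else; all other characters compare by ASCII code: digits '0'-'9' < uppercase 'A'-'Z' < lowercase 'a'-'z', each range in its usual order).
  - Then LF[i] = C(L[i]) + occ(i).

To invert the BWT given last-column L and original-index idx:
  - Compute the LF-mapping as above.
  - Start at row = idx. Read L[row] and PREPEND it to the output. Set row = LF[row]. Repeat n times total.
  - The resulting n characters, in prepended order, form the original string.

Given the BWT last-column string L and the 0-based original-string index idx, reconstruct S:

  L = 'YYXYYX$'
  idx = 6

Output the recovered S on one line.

Answer: YYXXYY$

Derivation:
LF mapping: 3 4 1 5 6 2 0
Walk LF starting at row 6, prepending L[row]:
  step 1: row=6, L[6]='$', prepend. Next row=LF[6]=0
  step 2: row=0, L[0]='Y', prepend. Next row=LF[0]=3
  step 3: row=3, L[3]='Y', prepend. Next row=LF[3]=5
  step 4: row=5, L[5]='X', prepend. Next row=LF[5]=2
  step 5: row=2, L[2]='X', prepend. Next row=LF[2]=1
  step 6: row=1, L[1]='Y', prepend. Next row=LF[1]=4
  step 7: row=4, L[4]='Y', prepend. Next row=LF[4]=6
Reversed output: YYXXYY$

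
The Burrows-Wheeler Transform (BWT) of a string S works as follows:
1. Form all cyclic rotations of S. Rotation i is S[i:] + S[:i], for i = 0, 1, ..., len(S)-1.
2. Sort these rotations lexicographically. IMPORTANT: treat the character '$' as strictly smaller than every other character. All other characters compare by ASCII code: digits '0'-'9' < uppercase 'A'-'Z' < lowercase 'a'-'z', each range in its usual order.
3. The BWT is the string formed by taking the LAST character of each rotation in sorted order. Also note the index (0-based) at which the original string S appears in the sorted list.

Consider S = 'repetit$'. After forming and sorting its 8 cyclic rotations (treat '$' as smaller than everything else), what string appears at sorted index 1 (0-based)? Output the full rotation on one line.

All 8 rotations (rotation i = S[i:]+S[:i]):
  rot[0] = repetit$
  rot[1] = epetit$r
  rot[2] = petit$re
  rot[3] = etit$rep
  rot[4] = tit$repe
  rot[5] = it$repet
  rot[6] = t$repeti
  rot[7] = $repetit
Sorted (with $ < everything):
  sorted[0] = $repetit
  sorted[1] = epetit$r
  sorted[2] = etit$rep
  sorted[3] = it$repet
  sorted[4] = petit$re
  sorted[5] = repetit$
  sorted[6] = t$repeti
  sorted[7] = tit$repe
sorted[1] = epetit$r

Answer: epetit$r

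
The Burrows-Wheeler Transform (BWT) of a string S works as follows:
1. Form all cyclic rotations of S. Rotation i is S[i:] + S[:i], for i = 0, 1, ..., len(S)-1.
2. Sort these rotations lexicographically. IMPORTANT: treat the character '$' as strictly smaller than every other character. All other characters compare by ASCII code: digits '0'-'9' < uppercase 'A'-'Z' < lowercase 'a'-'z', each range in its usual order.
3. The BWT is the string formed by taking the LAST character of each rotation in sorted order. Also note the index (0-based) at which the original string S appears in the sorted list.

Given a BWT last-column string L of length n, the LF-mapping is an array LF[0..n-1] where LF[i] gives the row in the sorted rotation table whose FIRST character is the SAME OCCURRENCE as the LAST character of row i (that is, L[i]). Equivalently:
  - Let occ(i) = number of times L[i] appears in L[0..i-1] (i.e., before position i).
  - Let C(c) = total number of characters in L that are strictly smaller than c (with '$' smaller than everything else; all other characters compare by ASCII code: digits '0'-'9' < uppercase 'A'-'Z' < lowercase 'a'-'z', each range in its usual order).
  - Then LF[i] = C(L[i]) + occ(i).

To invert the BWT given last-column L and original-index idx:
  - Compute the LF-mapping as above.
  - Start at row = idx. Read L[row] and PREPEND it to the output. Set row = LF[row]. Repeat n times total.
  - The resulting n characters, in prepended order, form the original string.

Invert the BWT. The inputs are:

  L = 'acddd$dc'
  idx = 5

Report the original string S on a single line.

Answer: dcdddca$

Derivation:
LF mapping: 1 2 4 5 6 0 7 3
Walk LF starting at row 5, prepending L[row]:
  step 1: row=5, L[5]='$', prepend. Next row=LF[5]=0
  step 2: row=0, L[0]='a', prepend. Next row=LF[0]=1
  step 3: row=1, L[1]='c', prepend. Next row=LF[1]=2
  step 4: row=2, L[2]='d', prepend. Next row=LF[2]=4
  step 5: row=4, L[4]='d', prepend. Next row=LF[4]=6
  step 6: row=6, L[6]='d', prepend. Next row=LF[6]=7
  step 7: row=7, L[7]='c', prepend. Next row=LF[7]=3
  step 8: row=3, L[3]='d', prepend. Next row=LF[3]=5
Reversed output: dcdddca$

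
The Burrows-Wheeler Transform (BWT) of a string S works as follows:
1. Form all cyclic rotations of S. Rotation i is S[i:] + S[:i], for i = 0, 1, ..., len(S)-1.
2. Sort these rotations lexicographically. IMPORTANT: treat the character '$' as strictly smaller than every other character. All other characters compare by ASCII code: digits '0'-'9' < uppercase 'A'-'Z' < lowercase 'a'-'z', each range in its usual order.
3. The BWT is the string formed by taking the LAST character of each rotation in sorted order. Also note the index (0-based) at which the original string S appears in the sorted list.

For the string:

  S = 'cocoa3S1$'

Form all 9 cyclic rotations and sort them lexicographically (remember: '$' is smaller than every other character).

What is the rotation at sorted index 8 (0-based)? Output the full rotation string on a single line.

All 9 rotations (rotation i = S[i:]+S[:i]):
  rot[0] = cocoa3S1$
  rot[1] = ocoa3S1$c
  rot[2] = coa3S1$co
  rot[3] = oa3S1$coc
  rot[4] = a3S1$coco
  rot[5] = 3S1$cocoa
  rot[6] = S1$cocoa3
  rot[7] = 1$cocoa3S
  rot[8] = $cocoa3S1
Sorted (with $ < everything):
  sorted[0] = $cocoa3S1
  sorted[1] = 1$cocoa3S
  sorted[2] = 3S1$cocoa
  sorted[3] = S1$cocoa3
  sorted[4] = a3S1$coco
  sorted[5] = coa3S1$co
  sorted[6] = cocoa3S1$
  sorted[7] = oa3S1$coc
  sorted[8] = ocoa3S1$c
sorted[8] = ocoa3S1$c

Answer: ocoa3S1$c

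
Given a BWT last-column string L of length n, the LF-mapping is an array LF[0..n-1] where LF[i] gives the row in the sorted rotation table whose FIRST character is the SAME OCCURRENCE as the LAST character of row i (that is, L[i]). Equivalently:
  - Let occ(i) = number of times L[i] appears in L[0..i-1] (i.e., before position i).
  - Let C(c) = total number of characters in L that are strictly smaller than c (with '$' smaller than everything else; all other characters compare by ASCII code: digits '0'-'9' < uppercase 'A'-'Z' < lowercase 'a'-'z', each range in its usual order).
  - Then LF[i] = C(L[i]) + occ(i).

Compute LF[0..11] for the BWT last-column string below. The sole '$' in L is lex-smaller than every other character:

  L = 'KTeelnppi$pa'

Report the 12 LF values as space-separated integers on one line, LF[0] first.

Answer: 1 2 4 5 7 8 9 10 6 0 11 3

Derivation:
Char counts: '$':1, 'K':1, 'T':1, 'a':1, 'e':2, 'i':1, 'l':1, 'n':1, 'p':3
C (first-col start): C('$')=0, C('K')=1, C('T')=2, C('a')=3, C('e')=4, C('i')=6, C('l')=7, C('n')=8, C('p')=9
L[0]='K': occ=0, LF[0]=C('K')+0=1+0=1
L[1]='T': occ=0, LF[1]=C('T')+0=2+0=2
L[2]='e': occ=0, LF[2]=C('e')+0=4+0=4
L[3]='e': occ=1, LF[3]=C('e')+1=4+1=5
L[4]='l': occ=0, LF[4]=C('l')+0=7+0=7
L[5]='n': occ=0, LF[5]=C('n')+0=8+0=8
L[6]='p': occ=0, LF[6]=C('p')+0=9+0=9
L[7]='p': occ=1, LF[7]=C('p')+1=9+1=10
L[8]='i': occ=0, LF[8]=C('i')+0=6+0=6
L[9]='$': occ=0, LF[9]=C('$')+0=0+0=0
L[10]='p': occ=2, LF[10]=C('p')+2=9+2=11
L[11]='a': occ=0, LF[11]=C('a')+0=3+0=3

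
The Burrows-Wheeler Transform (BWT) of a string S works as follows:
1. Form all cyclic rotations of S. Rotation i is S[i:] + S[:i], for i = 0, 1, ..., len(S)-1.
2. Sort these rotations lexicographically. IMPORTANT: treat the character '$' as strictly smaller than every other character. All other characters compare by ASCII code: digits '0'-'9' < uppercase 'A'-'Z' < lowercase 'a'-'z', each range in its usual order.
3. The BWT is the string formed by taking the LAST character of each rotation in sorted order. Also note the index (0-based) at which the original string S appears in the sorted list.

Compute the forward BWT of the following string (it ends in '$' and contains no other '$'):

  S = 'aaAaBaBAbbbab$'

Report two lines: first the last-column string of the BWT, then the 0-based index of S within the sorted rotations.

Answer: baBaaaBA$babbA
8

Derivation:
All 14 rotations (rotation i = S[i:]+S[:i]):
  rot[0] = aaAaBaBAbbbab$
  rot[1] = aAaBaBAbbbab$a
  rot[2] = AaBaBAbbbab$aa
  rot[3] = aBaBAbbbab$aaA
  rot[4] = BaBAbbbab$aaAa
  rot[5] = aBAbbbab$aaAaB
  rot[6] = BAbbbab$aaAaBa
  rot[7] = Abbbab$aaAaBaB
  rot[8] = bbbab$aaAaBaBA
  rot[9] = bbab$aaAaBaBAb
  rot[10] = bab$aaAaBaBAbb
  rot[11] = ab$aaAaBaBAbbb
  rot[12] = b$aaAaBaBAbbba
  rot[13] = $aaAaBaBAbbbab
Sorted (with $ < everything):
  sorted[0] = $aaAaBaBAbbbab  (last char: 'b')
  sorted[1] = AaBaBAbbbab$aa  (last char: 'a')
  sorted[2] = Abbbab$aaAaBaB  (last char: 'B')
  sorted[3] = BAbbbab$aaAaBa  (last char: 'a')
  sorted[4] = BaBAbbbab$aaAa  (last char: 'a')
  sorted[5] = aAaBaBAbbbab$a  (last char: 'a')
  sorted[6] = aBAbbbab$aaAaB  (last char: 'B')
  sorted[7] = aBaBAbbbab$aaA  (last char: 'A')
  sorted[8] = aaAaBaBAbbbab$  (last char: '$')
  sorted[9] = ab$aaAaBaBAbbb  (last char: 'b')
  sorted[10] = b$aaAaBaBAbbba  (last char: 'a')
  sorted[11] = bab$aaAaBaBAbb  (last char: 'b')
  sorted[12] = bbab$aaAaBaBAb  (last char: 'b')
  sorted[13] = bbbab$aaAaBaBA  (last char: 'A')
Last column: baBaaaBA$babbA
Original string S is at sorted index 8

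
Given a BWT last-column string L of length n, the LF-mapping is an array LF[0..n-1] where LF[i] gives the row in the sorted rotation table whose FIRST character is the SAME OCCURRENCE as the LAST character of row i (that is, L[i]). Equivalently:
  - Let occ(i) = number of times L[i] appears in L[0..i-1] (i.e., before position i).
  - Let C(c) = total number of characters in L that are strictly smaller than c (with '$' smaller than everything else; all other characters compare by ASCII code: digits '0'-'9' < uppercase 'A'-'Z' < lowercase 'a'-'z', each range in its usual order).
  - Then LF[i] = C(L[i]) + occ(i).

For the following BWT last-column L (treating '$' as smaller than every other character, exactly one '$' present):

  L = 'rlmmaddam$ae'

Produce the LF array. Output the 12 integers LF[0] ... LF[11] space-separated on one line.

Answer: 11 7 8 9 1 4 5 2 10 0 3 6

Derivation:
Char counts: '$':1, 'a':3, 'd':2, 'e':1, 'l':1, 'm':3, 'r':1
C (first-col start): C('$')=0, C('a')=1, C('d')=4, C('e')=6, C('l')=7, C('m')=8, C('r')=11
L[0]='r': occ=0, LF[0]=C('r')+0=11+0=11
L[1]='l': occ=0, LF[1]=C('l')+0=7+0=7
L[2]='m': occ=0, LF[2]=C('m')+0=8+0=8
L[3]='m': occ=1, LF[3]=C('m')+1=8+1=9
L[4]='a': occ=0, LF[4]=C('a')+0=1+0=1
L[5]='d': occ=0, LF[5]=C('d')+0=4+0=4
L[6]='d': occ=1, LF[6]=C('d')+1=4+1=5
L[7]='a': occ=1, LF[7]=C('a')+1=1+1=2
L[8]='m': occ=2, LF[8]=C('m')+2=8+2=10
L[9]='$': occ=0, LF[9]=C('$')+0=0+0=0
L[10]='a': occ=2, LF[10]=C('a')+2=1+2=3
L[11]='e': occ=0, LF[11]=C('e')+0=6+0=6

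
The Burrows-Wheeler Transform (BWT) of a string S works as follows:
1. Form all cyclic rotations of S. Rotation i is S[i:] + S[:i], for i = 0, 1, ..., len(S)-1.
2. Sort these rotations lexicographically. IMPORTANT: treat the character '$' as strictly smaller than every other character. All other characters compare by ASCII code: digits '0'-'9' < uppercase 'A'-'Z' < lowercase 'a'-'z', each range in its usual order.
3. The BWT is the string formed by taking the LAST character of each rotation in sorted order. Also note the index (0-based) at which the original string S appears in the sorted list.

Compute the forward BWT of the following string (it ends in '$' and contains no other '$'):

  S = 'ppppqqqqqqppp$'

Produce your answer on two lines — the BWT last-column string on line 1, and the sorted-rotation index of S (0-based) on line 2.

All 14 rotations (rotation i = S[i:]+S[:i]):
  rot[0] = ppppqqqqqqppp$
  rot[1] = pppqqqqqqppp$p
  rot[2] = ppqqqqqqppp$pp
  rot[3] = pqqqqqqppp$ppp
  rot[4] = qqqqqqppp$pppp
  rot[5] = qqqqqppp$ppppq
  rot[6] = qqqqppp$ppppqq
  rot[7] = qqqppp$ppppqqq
  rot[8] = qqppp$ppppqqqq
  rot[9] = qppp$ppppqqqqq
  rot[10] = ppp$ppppqqqqqq
  rot[11] = pp$ppppqqqqqqp
  rot[12] = p$ppppqqqqqqpp
  rot[13] = $ppppqqqqqqppp
Sorted (with $ < everything):
  sorted[0] = $ppppqqqqqqppp  (last char: 'p')
  sorted[1] = p$ppppqqqqqqpp  (last char: 'p')
  sorted[2] = pp$ppppqqqqqqp  (last char: 'p')
  sorted[3] = ppp$ppppqqqqqq  (last char: 'q')
  sorted[4] = ppppqqqqqqppp$  (last char: '$')
  sorted[5] = pppqqqqqqppp$p  (last char: 'p')
  sorted[6] = ppqqqqqqppp$pp  (last char: 'p')
  sorted[7] = pqqqqqqppp$ppp  (last char: 'p')
  sorted[8] = qppp$ppppqqqqq  (last char: 'q')
  sorted[9] = qqppp$ppppqqqq  (last char: 'q')
  sorted[10] = qqqppp$ppppqqq  (last char: 'q')
  sorted[11] = qqqqppp$ppppqq  (last char: 'q')
  sorted[12] = qqqqqppp$ppppq  (last char: 'q')
  sorted[13] = qqqqqqppp$pppp  (last char: 'p')
Last column: pppq$pppqqqqqp
Original string S is at sorted index 4

Answer: pppq$pppqqqqqp
4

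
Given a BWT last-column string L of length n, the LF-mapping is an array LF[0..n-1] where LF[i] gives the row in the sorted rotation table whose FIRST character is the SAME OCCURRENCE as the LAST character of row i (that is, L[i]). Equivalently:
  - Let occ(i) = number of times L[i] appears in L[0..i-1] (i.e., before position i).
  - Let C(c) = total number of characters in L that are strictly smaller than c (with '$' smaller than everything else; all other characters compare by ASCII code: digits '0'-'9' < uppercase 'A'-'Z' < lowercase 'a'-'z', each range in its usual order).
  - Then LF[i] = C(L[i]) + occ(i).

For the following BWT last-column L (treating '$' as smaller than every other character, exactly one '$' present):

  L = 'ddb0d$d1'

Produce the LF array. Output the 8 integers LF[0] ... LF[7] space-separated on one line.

Char counts: '$':1, '0':1, '1':1, 'b':1, 'd':4
C (first-col start): C('$')=0, C('0')=1, C('1')=2, C('b')=3, C('d')=4
L[0]='d': occ=0, LF[0]=C('d')+0=4+0=4
L[1]='d': occ=1, LF[1]=C('d')+1=4+1=5
L[2]='b': occ=0, LF[2]=C('b')+0=3+0=3
L[3]='0': occ=0, LF[3]=C('0')+0=1+0=1
L[4]='d': occ=2, LF[4]=C('d')+2=4+2=6
L[5]='$': occ=0, LF[5]=C('$')+0=0+0=0
L[6]='d': occ=3, LF[6]=C('d')+3=4+3=7
L[7]='1': occ=0, LF[7]=C('1')+0=2+0=2

Answer: 4 5 3 1 6 0 7 2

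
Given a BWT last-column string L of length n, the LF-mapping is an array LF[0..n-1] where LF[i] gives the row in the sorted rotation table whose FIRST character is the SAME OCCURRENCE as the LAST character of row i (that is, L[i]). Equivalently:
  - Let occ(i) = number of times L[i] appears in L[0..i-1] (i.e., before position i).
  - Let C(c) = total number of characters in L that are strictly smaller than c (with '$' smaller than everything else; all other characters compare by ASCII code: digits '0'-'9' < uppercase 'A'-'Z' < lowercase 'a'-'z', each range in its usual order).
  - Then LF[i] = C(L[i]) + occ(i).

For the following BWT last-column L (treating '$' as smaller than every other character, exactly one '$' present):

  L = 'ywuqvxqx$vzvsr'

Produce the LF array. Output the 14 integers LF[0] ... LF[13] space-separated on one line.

Answer: 12 9 5 1 6 10 2 11 0 7 13 8 4 3

Derivation:
Char counts: '$':1, 'q':2, 'r':1, 's':1, 'u':1, 'v':3, 'w':1, 'x':2, 'y':1, 'z':1
C (first-col start): C('$')=0, C('q')=1, C('r')=3, C('s')=4, C('u')=5, C('v')=6, C('w')=9, C('x')=10, C('y')=12, C('z')=13
L[0]='y': occ=0, LF[0]=C('y')+0=12+0=12
L[1]='w': occ=0, LF[1]=C('w')+0=9+0=9
L[2]='u': occ=0, LF[2]=C('u')+0=5+0=5
L[3]='q': occ=0, LF[3]=C('q')+0=1+0=1
L[4]='v': occ=0, LF[4]=C('v')+0=6+0=6
L[5]='x': occ=0, LF[5]=C('x')+0=10+0=10
L[6]='q': occ=1, LF[6]=C('q')+1=1+1=2
L[7]='x': occ=1, LF[7]=C('x')+1=10+1=11
L[8]='$': occ=0, LF[8]=C('$')+0=0+0=0
L[9]='v': occ=1, LF[9]=C('v')+1=6+1=7
L[10]='z': occ=0, LF[10]=C('z')+0=13+0=13
L[11]='v': occ=2, LF[11]=C('v')+2=6+2=8
L[12]='s': occ=0, LF[12]=C('s')+0=4+0=4
L[13]='r': occ=0, LF[13]=C('r')+0=3+0=3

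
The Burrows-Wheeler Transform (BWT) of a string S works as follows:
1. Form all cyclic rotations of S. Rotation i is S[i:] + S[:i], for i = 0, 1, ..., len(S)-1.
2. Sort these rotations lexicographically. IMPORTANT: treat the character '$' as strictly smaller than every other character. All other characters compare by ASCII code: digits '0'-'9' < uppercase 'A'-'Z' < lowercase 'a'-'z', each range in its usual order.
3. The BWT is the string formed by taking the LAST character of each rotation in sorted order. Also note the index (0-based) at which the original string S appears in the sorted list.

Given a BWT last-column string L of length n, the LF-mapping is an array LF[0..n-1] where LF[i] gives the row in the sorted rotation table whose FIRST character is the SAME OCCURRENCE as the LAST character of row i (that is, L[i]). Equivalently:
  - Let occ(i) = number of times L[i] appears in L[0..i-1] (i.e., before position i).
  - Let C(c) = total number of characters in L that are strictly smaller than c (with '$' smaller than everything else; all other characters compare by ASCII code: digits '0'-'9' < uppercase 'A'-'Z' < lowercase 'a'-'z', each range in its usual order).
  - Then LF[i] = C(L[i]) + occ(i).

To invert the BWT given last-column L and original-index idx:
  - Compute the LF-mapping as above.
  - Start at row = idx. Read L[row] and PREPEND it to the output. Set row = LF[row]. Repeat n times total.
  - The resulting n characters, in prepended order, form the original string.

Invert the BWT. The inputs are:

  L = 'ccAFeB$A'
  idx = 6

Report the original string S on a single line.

Answer: cAAeFBc$

Derivation:
LF mapping: 5 6 1 4 7 3 0 2
Walk LF starting at row 6, prepending L[row]:
  step 1: row=6, L[6]='$', prepend. Next row=LF[6]=0
  step 2: row=0, L[0]='c', prepend. Next row=LF[0]=5
  step 3: row=5, L[5]='B', prepend. Next row=LF[5]=3
  step 4: row=3, L[3]='F', prepend. Next row=LF[3]=4
  step 5: row=4, L[4]='e', prepend. Next row=LF[4]=7
  step 6: row=7, L[7]='A', prepend. Next row=LF[7]=2
  step 7: row=2, L[2]='A', prepend. Next row=LF[2]=1
  step 8: row=1, L[1]='c', prepend. Next row=LF[1]=6
Reversed output: cAAeFBc$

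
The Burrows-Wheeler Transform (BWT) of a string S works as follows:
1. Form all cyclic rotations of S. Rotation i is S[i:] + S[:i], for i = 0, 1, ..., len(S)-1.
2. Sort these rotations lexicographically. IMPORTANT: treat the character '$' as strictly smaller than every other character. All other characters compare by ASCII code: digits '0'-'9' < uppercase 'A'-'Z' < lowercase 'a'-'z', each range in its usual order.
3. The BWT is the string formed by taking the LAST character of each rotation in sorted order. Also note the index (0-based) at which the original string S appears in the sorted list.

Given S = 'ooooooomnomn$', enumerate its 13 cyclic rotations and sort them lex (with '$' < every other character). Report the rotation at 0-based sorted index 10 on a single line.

All 13 rotations (rotation i = S[i:]+S[:i]):
  rot[0] = ooooooomnomn$
  rot[1] = oooooomnomn$o
  rot[2] = ooooomnomn$oo
  rot[3] = oooomnomn$ooo
  rot[4] = ooomnomn$oooo
  rot[5] = oomnomn$ooooo
  rot[6] = omnomn$oooooo
  rot[7] = mnomn$ooooooo
  rot[8] = nomn$ooooooom
  rot[9] = omn$ooooooomn
  rot[10] = mn$ooooooomno
  rot[11] = n$ooooooomnom
  rot[12] = $ooooooomnomn
Sorted (with $ < everything):
  sorted[0] = $ooooooomnomn
  sorted[1] = mn$ooooooomno
  sorted[2] = mnomn$ooooooo
  sorted[3] = n$ooooooomnom
  sorted[4] = nomn$ooooooom
  sorted[5] = omn$ooooooomn
  sorted[6] = omnomn$oooooo
  sorted[7] = oomnomn$ooooo
  sorted[8] = ooomnomn$oooo
  sorted[9] = oooomnomn$ooo
  sorted[10] = ooooomnomn$oo
  sorted[11] = oooooomnomn$o
  sorted[12] = ooooooomnomn$
sorted[10] = ooooomnomn$oo

Answer: ooooomnomn$oo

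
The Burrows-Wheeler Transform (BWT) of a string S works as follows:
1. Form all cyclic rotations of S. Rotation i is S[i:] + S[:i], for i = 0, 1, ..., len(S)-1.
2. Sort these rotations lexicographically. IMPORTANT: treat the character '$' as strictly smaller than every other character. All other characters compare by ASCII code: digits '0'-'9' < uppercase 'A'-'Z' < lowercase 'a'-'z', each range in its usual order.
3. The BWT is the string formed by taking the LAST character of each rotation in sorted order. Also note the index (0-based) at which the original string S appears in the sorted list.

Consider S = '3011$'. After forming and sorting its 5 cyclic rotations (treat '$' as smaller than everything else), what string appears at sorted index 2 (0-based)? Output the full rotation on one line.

All 5 rotations (rotation i = S[i:]+S[:i]):
  rot[0] = 3011$
  rot[1] = 011$3
  rot[2] = 11$30
  rot[3] = 1$301
  rot[4] = $3011
Sorted (with $ < everything):
  sorted[0] = $3011
  sorted[1] = 011$3
  sorted[2] = 1$301
  sorted[3] = 11$30
  sorted[4] = 3011$
sorted[2] = 1$301

Answer: 1$301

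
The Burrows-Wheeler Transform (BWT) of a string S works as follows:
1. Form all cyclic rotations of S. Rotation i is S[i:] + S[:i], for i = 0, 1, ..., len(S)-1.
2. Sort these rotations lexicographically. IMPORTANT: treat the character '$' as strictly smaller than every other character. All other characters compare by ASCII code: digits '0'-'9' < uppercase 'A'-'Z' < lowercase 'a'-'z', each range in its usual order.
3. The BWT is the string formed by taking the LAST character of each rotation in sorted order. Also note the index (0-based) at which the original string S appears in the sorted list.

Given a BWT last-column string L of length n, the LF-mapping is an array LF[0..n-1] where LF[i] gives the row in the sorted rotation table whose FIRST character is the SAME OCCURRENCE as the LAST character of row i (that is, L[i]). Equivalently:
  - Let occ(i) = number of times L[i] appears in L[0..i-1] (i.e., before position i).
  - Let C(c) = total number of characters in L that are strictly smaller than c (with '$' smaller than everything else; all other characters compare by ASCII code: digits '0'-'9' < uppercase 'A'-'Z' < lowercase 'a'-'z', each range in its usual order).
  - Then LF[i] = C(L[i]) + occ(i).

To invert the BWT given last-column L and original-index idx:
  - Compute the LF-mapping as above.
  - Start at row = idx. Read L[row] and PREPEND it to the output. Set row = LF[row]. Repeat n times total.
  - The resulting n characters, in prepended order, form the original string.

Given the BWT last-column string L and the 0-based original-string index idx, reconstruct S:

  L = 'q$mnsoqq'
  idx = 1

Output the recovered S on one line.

LF mapping: 4 0 1 2 7 3 5 6
Walk LF starting at row 1, prepending L[row]:
  step 1: row=1, L[1]='$', prepend. Next row=LF[1]=0
  step 2: row=0, L[0]='q', prepend. Next row=LF[0]=4
  step 3: row=4, L[4]='s', prepend. Next row=LF[4]=7
  step 4: row=7, L[7]='q', prepend. Next row=LF[7]=6
  step 5: row=6, L[6]='q', prepend. Next row=LF[6]=5
  step 6: row=5, L[5]='o', prepend. Next row=LF[5]=3
  step 7: row=3, L[3]='n', prepend. Next row=LF[3]=2
  step 8: row=2, L[2]='m', prepend. Next row=LF[2]=1
Reversed output: mnoqqsq$

Answer: mnoqqsq$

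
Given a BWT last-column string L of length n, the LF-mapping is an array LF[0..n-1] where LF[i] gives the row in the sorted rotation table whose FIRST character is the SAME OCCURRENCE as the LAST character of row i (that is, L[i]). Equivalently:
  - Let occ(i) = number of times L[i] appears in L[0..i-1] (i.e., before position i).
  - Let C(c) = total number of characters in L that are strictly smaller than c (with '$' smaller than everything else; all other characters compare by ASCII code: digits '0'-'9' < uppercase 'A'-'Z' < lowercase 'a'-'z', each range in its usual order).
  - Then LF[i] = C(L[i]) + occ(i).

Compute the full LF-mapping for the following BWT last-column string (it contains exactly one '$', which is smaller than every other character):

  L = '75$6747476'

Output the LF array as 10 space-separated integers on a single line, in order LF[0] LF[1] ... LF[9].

Answer: 6 3 0 4 7 1 8 2 9 5

Derivation:
Char counts: '$':1, '4':2, '5':1, '6':2, '7':4
C (first-col start): C('$')=0, C('4')=1, C('5')=3, C('6')=4, C('7')=6
L[0]='7': occ=0, LF[0]=C('7')+0=6+0=6
L[1]='5': occ=0, LF[1]=C('5')+0=3+0=3
L[2]='$': occ=0, LF[2]=C('$')+0=0+0=0
L[3]='6': occ=0, LF[3]=C('6')+0=4+0=4
L[4]='7': occ=1, LF[4]=C('7')+1=6+1=7
L[5]='4': occ=0, LF[5]=C('4')+0=1+0=1
L[6]='7': occ=2, LF[6]=C('7')+2=6+2=8
L[7]='4': occ=1, LF[7]=C('4')+1=1+1=2
L[8]='7': occ=3, LF[8]=C('7')+3=6+3=9
L[9]='6': occ=1, LF[9]=C('6')+1=4+1=5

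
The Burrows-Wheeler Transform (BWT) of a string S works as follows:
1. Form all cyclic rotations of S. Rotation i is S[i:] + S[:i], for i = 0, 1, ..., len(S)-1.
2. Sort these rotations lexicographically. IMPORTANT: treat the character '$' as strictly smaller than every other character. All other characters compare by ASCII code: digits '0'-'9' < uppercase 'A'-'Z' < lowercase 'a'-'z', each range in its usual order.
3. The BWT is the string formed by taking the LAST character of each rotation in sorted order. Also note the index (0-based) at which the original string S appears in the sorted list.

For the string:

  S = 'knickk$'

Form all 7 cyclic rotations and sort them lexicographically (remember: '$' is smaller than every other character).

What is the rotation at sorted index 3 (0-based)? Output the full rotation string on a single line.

All 7 rotations (rotation i = S[i:]+S[:i]):
  rot[0] = knickk$
  rot[1] = nickk$k
  rot[2] = ickk$kn
  rot[3] = ckk$kni
  rot[4] = kk$knic
  rot[5] = k$knick
  rot[6] = $knickk
Sorted (with $ < everything):
  sorted[0] = $knickk
  sorted[1] = ckk$kni
  sorted[2] = ickk$kn
  sorted[3] = k$knick
  sorted[4] = kk$knic
  sorted[5] = knickk$
  sorted[6] = nickk$k
sorted[3] = k$knick

Answer: k$knick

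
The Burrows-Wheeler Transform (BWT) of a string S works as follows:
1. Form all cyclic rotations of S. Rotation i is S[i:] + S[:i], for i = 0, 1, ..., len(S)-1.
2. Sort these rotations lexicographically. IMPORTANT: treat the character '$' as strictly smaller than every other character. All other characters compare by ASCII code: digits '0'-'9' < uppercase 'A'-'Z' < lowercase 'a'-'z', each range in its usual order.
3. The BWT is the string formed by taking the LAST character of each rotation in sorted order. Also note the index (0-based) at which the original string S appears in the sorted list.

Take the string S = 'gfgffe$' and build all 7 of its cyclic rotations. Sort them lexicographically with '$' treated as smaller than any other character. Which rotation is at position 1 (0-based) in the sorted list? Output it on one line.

Answer: e$gfgff

Derivation:
All 7 rotations (rotation i = S[i:]+S[:i]):
  rot[0] = gfgffe$
  rot[1] = fgffe$g
  rot[2] = gffe$gf
  rot[3] = ffe$gfg
  rot[4] = fe$gfgf
  rot[5] = e$gfgff
  rot[6] = $gfgffe
Sorted (with $ < everything):
  sorted[0] = $gfgffe
  sorted[1] = e$gfgff
  sorted[2] = fe$gfgf
  sorted[3] = ffe$gfg
  sorted[4] = fgffe$g
  sorted[5] = gffe$gf
  sorted[6] = gfgffe$
sorted[1] = e$gfgff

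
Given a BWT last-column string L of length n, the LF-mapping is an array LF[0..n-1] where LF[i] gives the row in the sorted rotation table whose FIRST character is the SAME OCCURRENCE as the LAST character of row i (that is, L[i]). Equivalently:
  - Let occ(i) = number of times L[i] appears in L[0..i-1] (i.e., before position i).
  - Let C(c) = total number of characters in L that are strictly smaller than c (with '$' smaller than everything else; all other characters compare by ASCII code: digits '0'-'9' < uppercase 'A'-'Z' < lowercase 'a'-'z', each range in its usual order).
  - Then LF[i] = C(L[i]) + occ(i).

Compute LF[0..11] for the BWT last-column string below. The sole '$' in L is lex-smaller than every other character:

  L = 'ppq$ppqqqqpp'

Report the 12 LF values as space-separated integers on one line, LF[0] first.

Answer: 1 2 7 0 3 4 8 9 10 11 5 6

Derivation:
Char counts: '$':1, 'p':6, 'q':5
C (first-col start): C('$')=0, C('p')=1, C('q')=7
L[0]='p': occ=0, LF[0]=C('p')+0=1+0=1
L[1]='p': occ=1, LF[1]=C('p')+1=1+1=2
L[2]='q': occ=0, LF[2]=C('q')+0=7+0=7
L[3]='$': occ=0, LF[3]=C('$')+0=0+0=0
L[4]='p': occ=2, LF[4]=C('p')+2=1+2=3
L[5]='p': occ=3, LF[5]=C('p')+3=1+3=4
L[6]='q': occ=1, LF[6]=C('q')+1=7+1=8
L[7]='q': occ=2, LF[7]=C('q')+2=7+2=9
L[8]='q': occ=3, LF[8]=C('q')+3=7+3=10
L[9]='q': occ=4, LF[9]=C('q')+4=7+4=11
L[10]='p': occ=4, LF[10]=C('p')+4=1+4=5
L[11]='p': occ=5, LF[11]=C('p')+5=1+5=6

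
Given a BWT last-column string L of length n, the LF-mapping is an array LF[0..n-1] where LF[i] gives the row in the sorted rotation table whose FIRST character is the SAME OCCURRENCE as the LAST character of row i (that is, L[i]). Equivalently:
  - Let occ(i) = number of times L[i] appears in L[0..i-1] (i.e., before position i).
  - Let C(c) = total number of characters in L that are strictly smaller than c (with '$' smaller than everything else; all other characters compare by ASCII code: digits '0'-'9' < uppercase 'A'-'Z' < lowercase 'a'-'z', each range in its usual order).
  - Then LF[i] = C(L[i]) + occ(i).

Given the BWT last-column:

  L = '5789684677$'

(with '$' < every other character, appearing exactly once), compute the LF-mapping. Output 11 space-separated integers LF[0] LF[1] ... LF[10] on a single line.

Char counts: '$':1, '4':1, '5':1, '6':2, '7':3, '8':2, '9':1
C (first-col start): C('$')=0, C('4')=1, C('5')=2, C('6')=3, C('7')=5, C('8')=8, C('9')=10
L[0]='5': occ=0, LF[0]=C('5')+0=2+0=2
L[1]='7': occ=0, LF[1]=C('7')+0=5+0=5
L[2]='8': occ=0, LF[2]=C('8')+0=8+0=8
L[3]='9': occ=0, LF[3]=C('9')+0=10+0=10
L[4]='6': occ=0, LF[4]=C('6')+0=3+0=3
L[5]='8': occ=1, LF[5]=C('8')+1=8+1=9
L[6]='4': occ=0, LF[6]=C('4')+0=1+0=1
L[7]='6': occ=1, LF[7]=C('6')+1=3+1=4
L[8]='7': occ=1, LF[8]=C('7')+1=5+1=6
L[9]='7': occ=2, LF[9]=C('7')+2=5+2=7
L[10]='$': occ=0, LF[10]=C('$')+0=0+0=0

Answer: 2 5 8 10 3 9 1 4 6 7 0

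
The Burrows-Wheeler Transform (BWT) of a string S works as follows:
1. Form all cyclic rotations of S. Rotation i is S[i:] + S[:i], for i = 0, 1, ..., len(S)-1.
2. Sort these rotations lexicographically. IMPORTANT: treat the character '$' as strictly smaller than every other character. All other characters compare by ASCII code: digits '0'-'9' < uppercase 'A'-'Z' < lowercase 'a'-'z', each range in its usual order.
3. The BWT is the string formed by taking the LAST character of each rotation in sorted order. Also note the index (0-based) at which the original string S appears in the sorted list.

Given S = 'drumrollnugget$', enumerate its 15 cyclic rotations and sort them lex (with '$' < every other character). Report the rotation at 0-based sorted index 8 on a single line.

Answer: nugget$drumroll

Derivation:
All 15 rotations (rotation i = S[i:]+S[:i]):
  rot[0] = drumrollnugget$
  rot[1] = rumrollnugget$d
  rot[2] = umrollnugget$dr
  rot[3] = mrollnugget$dru
  rot[4] = rollnugget$drum
  rot[5] = ollnugget$drumr
  rot[6] = llnugget$drumro
  rot[7] = lnugget$drumrol
  rot[8] = nugget$drumroll
  rot[9] = ugget$drumrolln
  rot[10] = gget$drumrollnu
  rot[11] = get$drumrollnug
  rot[12] = et$drumrollnugg
  rot[13] = t$drumrollnugge
  rot[14] = $drumrollnugget
Sorted (with $ < everything):
  sorted[0] = $drumrollnugget
  sorted[1] = drumrollnugget$
  sorted[2] = et$drumrollnugg
  sorted[3] = get$drumrollnug
  sorted[4] = gget$drumrollnu
  sorted[5] = llnugget$drumro
  sorted[6] = lnugget$drumrol
  sorted[7] = mrollnugget$dru
  sorted[8] = nugget$drumroll
  sorted[9] = ollnugget$drumr
  sorted[10] = rollnugget$drum
  sorted[11] = rumrollnugget$d
  sorted[12] = t$drumrollnugge
  sorted[13] = ugget$drumrolln
  sorted[14] = umrollnugget$dr
sorted[8] = nugget$drumroll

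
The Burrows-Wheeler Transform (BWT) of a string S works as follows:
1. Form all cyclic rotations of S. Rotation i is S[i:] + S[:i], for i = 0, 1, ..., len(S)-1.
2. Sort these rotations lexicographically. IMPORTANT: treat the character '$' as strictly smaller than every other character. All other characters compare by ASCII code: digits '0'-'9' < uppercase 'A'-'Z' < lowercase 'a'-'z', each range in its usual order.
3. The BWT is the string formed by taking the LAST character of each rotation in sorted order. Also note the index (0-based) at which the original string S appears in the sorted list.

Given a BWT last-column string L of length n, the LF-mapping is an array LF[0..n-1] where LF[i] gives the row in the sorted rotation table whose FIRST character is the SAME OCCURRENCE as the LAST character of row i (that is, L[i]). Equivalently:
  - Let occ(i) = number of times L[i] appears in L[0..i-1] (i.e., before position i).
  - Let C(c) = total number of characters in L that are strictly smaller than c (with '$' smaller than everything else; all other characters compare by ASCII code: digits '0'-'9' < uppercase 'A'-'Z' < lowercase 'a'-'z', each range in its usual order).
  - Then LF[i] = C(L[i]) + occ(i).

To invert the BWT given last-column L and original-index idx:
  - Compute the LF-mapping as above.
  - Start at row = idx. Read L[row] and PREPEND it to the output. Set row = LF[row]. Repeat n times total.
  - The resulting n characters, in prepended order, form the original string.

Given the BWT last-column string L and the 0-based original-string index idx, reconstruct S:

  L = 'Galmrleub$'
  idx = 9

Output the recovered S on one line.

LF mapping: 1 2 5 7 8 6 4 9 3 0
Walk LF starting at row 9, prepending L[row]:
  step 1: row=9, L[9]='$', prepend. Next row=LF[9]=0
  step 2: row=0, L[0]='G', prepend. Next row=LF[0]=1
  step 3: row=1, L[1]='a', prepend. Next row=LF[1]=2
  step 4: row=2, L[2]='l', prepend. Next row=LF[2]=5
  step 5: row=5, L[5]='l', prepend. Next row=LF[5]=6
  step 6: row=6, L[6]='e', prepend. Next row=LF[6]=4
  step 7: row=4, L[4]='r', prepend. Next row=LF[4]=8
  step 8: row=8, L[8]='b', prepend. Next row=LF[8]=3
  step 9: row=3, L[3]='m', prepend. Next row=LF[3]=7
  step 10: row=7, L[7]='u', prepend. Next row=LF[7]=9
Reversed output: umbrellaG$

Answer: umbrellaG$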